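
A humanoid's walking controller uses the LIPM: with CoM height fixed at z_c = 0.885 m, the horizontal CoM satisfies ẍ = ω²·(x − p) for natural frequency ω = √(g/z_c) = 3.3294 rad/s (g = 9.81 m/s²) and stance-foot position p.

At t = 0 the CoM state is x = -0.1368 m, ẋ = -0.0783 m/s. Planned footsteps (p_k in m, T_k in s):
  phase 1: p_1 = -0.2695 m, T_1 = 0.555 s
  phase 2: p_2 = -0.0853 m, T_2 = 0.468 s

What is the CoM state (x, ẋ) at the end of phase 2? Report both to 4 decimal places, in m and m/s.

phase 1: p=-0.2695, T=0.555, ωT=1.847817, cosh=3.251766, sinh=3.094185; start (x,ẋ)=(-0.136800, -0.078300) → end (x,ẋ)=(0.089241, 1.112433)
phase 2: p=-0.0853, T=0.468, ωT=1.558159, cosh=2.480296, sinh=2.269773; start (x,ẋ)=(0.089241, 1.112433) → end (x,ẋ)=(1.106000, 4.078167)

x = 1.1060, ẋ = 4.0782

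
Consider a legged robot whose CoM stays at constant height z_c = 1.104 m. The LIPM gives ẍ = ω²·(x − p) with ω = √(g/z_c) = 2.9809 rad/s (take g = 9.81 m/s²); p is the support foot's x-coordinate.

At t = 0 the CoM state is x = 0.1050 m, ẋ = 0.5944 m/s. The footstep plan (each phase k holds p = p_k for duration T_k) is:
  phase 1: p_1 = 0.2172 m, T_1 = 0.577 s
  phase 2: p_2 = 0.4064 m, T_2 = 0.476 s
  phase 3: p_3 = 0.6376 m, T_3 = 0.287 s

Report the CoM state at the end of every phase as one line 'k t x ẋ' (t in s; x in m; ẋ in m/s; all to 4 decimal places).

1 0.5770 0.4328 0.8090
2 1.0530 0.9921 1.9225
3 1.3400 1.7514 3.6883

phase 1: p=0.2172, T=0.577, ωT=1.719979, cosh=2.881741, sinh=2.702672; start (x,ẋ)=(0.105000, 0.594400) → end (x,ẋ)=(0.432789, 0.808980)
phase 2: p=0.4064, T=0.476, ωT=1.418908, cosh=2.187292, sinh=1.945314; start (x,ẋ)=(0.432789, 0.808980) → end (x,ẋ)=(0.992055, 1.922500)
phase 3: p=0.6376, T=0.287, ωT=0.855518, cosh=1.388828, sinh=0.963765; start (x,ẋ)=(0.992055, 1.922500) → end (x,ẋ)=(1.751447, 3.688331)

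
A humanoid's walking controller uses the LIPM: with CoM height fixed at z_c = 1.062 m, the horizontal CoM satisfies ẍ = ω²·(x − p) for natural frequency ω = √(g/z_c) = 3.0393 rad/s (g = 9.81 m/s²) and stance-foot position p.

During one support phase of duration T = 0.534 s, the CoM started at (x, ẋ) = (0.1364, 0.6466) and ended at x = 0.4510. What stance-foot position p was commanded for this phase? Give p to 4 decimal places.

ωT = 3.0393·0.534 = 1.622986; cosh(ωT) = 2.632756, sinh(ωT) = 2.435447
x(T) = p + (x₀−p)·cosh(ωT) + (ẋ₀/ω)·sinh(ωT) ⇒ p·(1 − cosh) = x(T) − x₀·cosh − (ẋ₀/ω)·sinh
numerator   = 0.4510 − (0.1364)·2.632756 − (0.6466/3.0393)·2.435447 = -0.426240
denominator = 1 − 2.632756 = -1.632756
p = -0.426240 / -1.632756 = 0.2611

p = 0.2611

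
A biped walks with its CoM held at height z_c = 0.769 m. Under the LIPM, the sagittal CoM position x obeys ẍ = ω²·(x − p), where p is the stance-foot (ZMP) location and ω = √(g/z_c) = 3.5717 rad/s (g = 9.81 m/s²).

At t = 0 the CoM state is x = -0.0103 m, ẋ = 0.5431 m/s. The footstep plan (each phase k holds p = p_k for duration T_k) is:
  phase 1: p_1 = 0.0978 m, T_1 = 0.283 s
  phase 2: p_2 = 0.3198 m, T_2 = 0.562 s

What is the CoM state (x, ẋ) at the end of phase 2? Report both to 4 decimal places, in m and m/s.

x = -0.0782, ẋ = -1.2694

phase 1: p=0.0978, T=0.283, ωT=1.010791, cosh=1.555852, sinh=1.191921; start (x,ẋ)=(-0.010300, 0.543100) → end (x,ẋ)=(0.110852, 0.384782)
phase 2: p=0.3198, T=0.562, ωT=2.007295, cosh=3.788755, sinh=3.654404; start (x,ẋ)=(0.110852, 0.384782) → end (x,ẋ)=(-0.078163, -1.269440)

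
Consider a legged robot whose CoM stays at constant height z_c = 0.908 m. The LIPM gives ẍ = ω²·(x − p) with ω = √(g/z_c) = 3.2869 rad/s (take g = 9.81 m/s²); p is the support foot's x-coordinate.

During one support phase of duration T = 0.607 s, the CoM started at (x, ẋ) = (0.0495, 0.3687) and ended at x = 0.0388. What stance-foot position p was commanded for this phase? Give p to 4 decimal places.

ωT = 3.2869·0.607 = 1.995148; cosh(ωT) = 3.744643, sinh(ωT) = 3.608650
x(T) = p + (x₀−p)·cosh(ωT) + (ẋ₀/ω)·sinh(ωT) ⇒ p·(1 − cosh) = x(T) − x₀·cosh − (ẋ₀/ω)·sinh
numerator   = 0.0388 − (0.0495)·3.744643 − (0.3687/3.2869)·3.608650 = -0.551351
denominator = 1 − 3.744643 = -2.744643
p = -0.551351 / -2.744643 = 0.2009

p = 0.2009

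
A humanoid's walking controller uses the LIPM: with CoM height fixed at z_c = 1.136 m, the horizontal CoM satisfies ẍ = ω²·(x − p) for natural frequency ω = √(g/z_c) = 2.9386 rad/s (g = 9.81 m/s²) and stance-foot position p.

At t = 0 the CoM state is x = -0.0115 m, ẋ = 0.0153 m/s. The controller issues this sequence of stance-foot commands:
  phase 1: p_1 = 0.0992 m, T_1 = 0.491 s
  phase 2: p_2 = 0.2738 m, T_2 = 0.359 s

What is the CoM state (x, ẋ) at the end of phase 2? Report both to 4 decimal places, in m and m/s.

x = -0.6533, ẋ = -2.5176

phase 1: p=0.0992, T=0.491, ωT=1.442853, cosh=2.234503, sinh=1.998250; start (x,ẋ)=(-0.011500, 0.015300) → end (x,ẋ)=(-0.137755, -0.615849)
phase 2: p=0.2738, T=0.359, ωT=1.054957, cosh=1.610030, sinh=1.261823; start (x,ẋ)=(-0.137755, -0.615849) → end (x,ẋ)=(-0.653260, -2.517580)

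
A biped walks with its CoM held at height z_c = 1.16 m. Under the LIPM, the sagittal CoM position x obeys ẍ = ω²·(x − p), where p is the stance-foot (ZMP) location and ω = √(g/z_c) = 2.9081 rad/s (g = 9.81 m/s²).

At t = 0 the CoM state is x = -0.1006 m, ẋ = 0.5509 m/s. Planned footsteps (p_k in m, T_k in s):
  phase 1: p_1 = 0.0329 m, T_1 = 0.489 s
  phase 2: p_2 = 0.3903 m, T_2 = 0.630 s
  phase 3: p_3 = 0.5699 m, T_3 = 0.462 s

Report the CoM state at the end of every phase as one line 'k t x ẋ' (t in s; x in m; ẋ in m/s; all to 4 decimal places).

phase 1: p=0.0329, T=0.489, ωT=1.422061, cosh=2.193436, sinh=1.952220; start (x,ẋ)=(-0.100600, 0.550900) → end (x,ẋ)=(0.109898, 0.450451)
phase 2: p=0.3903, T=0.630, ωT=1.832103, cosh=3.203543, sinh=3.043467; start (x,ẋ)=(0.109898, 0.450451) → end (x,ẋ)=(-0.036562, -1.038718)
phase 3: p=0.5699, T=0.462, ωT=1.343542, cosh=2.046758, sinh=1.785838; start (x,ẋ)=(-0.036562, -1.038718) → end (x,ẋ)=(-1.309248, -5.275602)

1 0.4890 0.1099 0.4505
2 1.1190 -0.0366 -1.0387
3 1.5810 -1.3092 -5.2756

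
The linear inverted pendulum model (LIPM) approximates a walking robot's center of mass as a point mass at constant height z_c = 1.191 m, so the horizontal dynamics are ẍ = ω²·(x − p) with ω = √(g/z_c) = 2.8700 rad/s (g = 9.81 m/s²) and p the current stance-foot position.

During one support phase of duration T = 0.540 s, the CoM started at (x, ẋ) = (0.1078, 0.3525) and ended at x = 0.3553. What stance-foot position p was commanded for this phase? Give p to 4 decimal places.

ωT = 2.8700·0.540 = 1.549800; cosh(ωT) = 2.461409, sinh(ωT) = 2.249119
x(T) = p + (x₀−p)·cosh(ωT) + (ẋ₀/ω)·sinh(ωT) ⇒ p·(1 − cosh) = x(T) − x₀·cosh − (ẋ₀/ω)·sinh
numerator   = 0.3553 − (0.1078)·2.461409 − (0.3525/2.8700)·2.249119 = -0.186282
denominator = 1 − 2.461409 = -1.461409
p = -0.186282 / -1.461409 = 0.1275

p = 0.1275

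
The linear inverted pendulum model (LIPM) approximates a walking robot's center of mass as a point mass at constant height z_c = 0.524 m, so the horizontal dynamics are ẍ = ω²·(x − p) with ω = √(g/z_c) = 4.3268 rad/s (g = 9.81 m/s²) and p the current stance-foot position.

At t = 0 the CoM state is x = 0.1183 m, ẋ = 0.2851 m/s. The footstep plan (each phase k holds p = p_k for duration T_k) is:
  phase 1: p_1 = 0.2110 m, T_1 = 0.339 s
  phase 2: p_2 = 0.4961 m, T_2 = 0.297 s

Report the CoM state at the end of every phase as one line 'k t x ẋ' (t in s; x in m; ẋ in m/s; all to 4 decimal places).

phase 1: p=0.2110, T=0.339, ωT=1.466785, cosh=2.282971, sinh=2.052305; start (x,ẋ)=(0.118300, 0.285100) → end (x,ẋ)=(0.134598, -0.172293)
phase 2: p=0.4961, T=0.297, ωT=1.285060, cosh=1.945759, sinh=1.669125; start (x,ẋ)=(0.134598, -0.172293) → end (x,ẋ)=(-0.273759, -2.945994)

1 0.3390 0.1346 -0.1723
2 0.6360 -0.2738 -2.9460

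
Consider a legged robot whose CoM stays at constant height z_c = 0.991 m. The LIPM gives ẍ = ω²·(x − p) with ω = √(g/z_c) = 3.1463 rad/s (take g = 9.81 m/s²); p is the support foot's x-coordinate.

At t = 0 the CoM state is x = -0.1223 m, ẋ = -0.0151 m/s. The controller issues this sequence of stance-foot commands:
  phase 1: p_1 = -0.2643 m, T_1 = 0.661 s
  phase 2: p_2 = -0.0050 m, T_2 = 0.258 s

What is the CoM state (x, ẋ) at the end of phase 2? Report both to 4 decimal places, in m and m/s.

x = 0.8857, ẋ = 3.1390

phase 1: p=-0.2643, T=0.661, ωT=2.079704, cosh=4.063535, sinh=3.938568; start (x,ẋ)=(-0.122300, -0.015100) → end (x,ẋ)=(0.293820, 1.698293)
phase 2: p=-0.0050, T=0.258, ωT=0.811745, cosh=1.347959, sinh=0.903876; start (x,ẋ)=(0.293820, 1.698293) → end (x,ẋ)=(0.885686, 3.139031)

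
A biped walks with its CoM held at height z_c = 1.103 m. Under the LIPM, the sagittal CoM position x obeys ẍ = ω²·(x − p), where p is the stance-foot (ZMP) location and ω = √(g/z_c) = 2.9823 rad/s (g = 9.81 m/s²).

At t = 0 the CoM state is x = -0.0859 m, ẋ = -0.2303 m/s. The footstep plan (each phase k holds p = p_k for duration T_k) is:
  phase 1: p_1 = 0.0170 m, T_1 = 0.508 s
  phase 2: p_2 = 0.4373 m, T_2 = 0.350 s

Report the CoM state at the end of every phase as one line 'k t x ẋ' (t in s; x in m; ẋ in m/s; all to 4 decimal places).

1 0.5080 -0.3956 -1.2135
2 0.8580 -1.3981 -5.0266

phase 1: p=0.0170, T=0.508, ωT=1.515008, cosh=2.384633, sinh=2.164827; start (x,ẋ)=(-0.085900, -0.230300) → end (x,ẋ)=(-0.395552, -1.213520)
phase 2: p=0.4373, T=0.350, ωT=1.043805, cosh=1.596058, sinh=1.243945; start (x,ẋ)=(-0.395552, -1.213520) → end (x,ẋ)=(-1.398150, -5.026575)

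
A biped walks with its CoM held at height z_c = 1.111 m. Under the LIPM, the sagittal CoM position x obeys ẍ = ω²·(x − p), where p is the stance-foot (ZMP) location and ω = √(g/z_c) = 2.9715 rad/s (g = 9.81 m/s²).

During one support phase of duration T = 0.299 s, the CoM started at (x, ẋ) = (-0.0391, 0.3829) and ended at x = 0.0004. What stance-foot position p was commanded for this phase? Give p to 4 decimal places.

ωT = 2.9715·0.299 = 0.888478; cosh(ωT) = 1.421354, sinh(ωT) = 1.010073
x(T) = p + (x₀−p)·cosh(ωT) + (ẋ₀/ω)·sinh(ωT) ⇒ p·(1 − cosh) = x(T) − x₀·cosh − (ẋ₀/ω)·sinh
numerator   = 0.0004 − (-0.0391)·1.421354 − (0.3829/2.9715)·1.010073 = -0.074181
denominator = 1 − 1.421354 = -0.421354
p = -0.074181 / -0.421354 = 0.1761

p = 0.1761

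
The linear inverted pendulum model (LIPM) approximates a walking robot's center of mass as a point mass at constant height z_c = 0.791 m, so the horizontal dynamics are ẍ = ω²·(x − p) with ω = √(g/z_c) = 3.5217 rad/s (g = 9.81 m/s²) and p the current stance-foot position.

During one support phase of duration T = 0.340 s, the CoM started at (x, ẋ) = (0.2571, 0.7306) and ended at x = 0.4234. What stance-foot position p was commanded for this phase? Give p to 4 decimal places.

p = 0.4379

ωT = 3.5217·0.340 = 1.197378; cosh(ωT) = 1.806704, sinh(ωT) = 1.504719
x(T) = p + (x₀−p)·cosh(ωT) + (ẋ₀/ω)·sinh(ωT) ⇒ p·(1 − cosh) = x(T) − x₀·cosh − (ẋ₀/ω)·sinh
numerator   = 0.4234 − (0.2571)·1.806704 − (0.7306/3.5217)·1.504719 = -0.353268
denominator = 1 − 1.806704 = -0.806704
p = -0.353268 / -0.806704 = 0.4379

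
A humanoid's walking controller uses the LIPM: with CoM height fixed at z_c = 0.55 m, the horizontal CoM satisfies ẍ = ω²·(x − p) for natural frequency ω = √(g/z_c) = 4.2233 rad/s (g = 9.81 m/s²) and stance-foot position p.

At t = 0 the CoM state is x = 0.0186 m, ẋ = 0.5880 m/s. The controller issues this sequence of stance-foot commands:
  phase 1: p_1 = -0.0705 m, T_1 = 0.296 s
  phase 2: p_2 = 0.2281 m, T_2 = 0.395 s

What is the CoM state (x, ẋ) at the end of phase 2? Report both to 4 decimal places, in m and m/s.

phase 1: p=-0.0705, T=0.296, ωT=1.250097, cosh=1.888579, sinh=1.602102; start (x,ẋ)=(0.018600, 0.588000) → end (x,ẋ)=(0.320829, 1.713349)
phase 2: p=0.2281, T=0.395, ωT=1.668204, cosh=2.745609, sinh=2.557024; start (x,ẋ)=(0.320829, 1.713349) → end (x,ẋ)=(1.520056, 5.705577)

x = 1.5201, ẋ = 5.7056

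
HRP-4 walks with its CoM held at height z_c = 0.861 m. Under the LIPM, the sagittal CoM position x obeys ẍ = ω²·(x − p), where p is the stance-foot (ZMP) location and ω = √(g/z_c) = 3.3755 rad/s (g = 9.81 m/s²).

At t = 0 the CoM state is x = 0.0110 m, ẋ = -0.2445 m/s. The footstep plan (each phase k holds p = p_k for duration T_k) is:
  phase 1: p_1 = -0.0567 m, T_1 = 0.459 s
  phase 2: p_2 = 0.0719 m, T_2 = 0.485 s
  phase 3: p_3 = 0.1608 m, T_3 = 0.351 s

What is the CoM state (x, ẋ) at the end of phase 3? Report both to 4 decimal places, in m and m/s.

phase 1: p=-0.0567, T=0.459, ωT=1.549355, cosh=2.460407, sinh=2.248022; start (x,ẋ)=(0.011000, -0.244500) → end (x,ẋ)=(-0.052963, -0.087849)
phase 2: p=0.0719, T=0.485, ωT=1.637118, cosh=2.667436, sinh=2.472896; start (x,ẋ)=(-0.052963, -0.087849) → end (x,ẋ)=(-0.325522, -1.276594)
phase 3: p=0.1608, T=0.351, ωT=1.184800, cosh=1.787921, sinh=1.482114; start (x,ẋ)=(-0.325522, -1.276594) → end (x,ẋ)=(-1.269232, -4.715457)

x = -1.2692, ẋ = -4.7155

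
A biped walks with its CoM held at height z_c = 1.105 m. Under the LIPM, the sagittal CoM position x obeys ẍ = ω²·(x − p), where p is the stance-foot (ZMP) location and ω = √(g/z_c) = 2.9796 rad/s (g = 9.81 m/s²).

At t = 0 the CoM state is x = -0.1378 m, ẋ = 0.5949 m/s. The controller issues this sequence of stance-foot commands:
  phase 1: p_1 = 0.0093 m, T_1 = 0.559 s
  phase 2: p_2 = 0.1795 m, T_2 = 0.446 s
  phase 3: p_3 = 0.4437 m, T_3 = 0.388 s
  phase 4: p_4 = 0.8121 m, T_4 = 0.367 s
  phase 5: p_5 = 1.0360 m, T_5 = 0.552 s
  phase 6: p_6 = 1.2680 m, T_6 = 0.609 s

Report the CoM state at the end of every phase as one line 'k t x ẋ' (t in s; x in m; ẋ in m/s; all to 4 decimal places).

phase 1: p=0.0093, T=0.559, ωT=1.665596, cosh=2.738952, sinh=2.549874; start (x,ẋ)=(-0.137800, 0.594900) → end (x,ẋ)=(0.115502, 0.511795)
phase 2: p=0.1795, T=0.446, ωT=1.328902, cosh=2.020830, sinh=1.756062; start (x,ẋ)=(0.115502, 0.511795) → end (x,ẋ)=(0.351803, 0.699390)
phase 3: p=0.4437, T=0.388, ωT=1.156085, cosh=1.746092, sinh=1.431376; start (x,ẋ)=(0.351803, 0.699390) → end (x,ẋ)=(0.619222, 0.829268)
phase 4: p=0.8121, T=0.367, ωT=1.093513, cosh=1.659890, sinh=1.324852; start (x,ẋ)=(0.619222, 0.829268) → end (x,ẋ)=(0.860670, 0.615100)
phase 5: p=1.0360, T=0.552, ωT=1.644739, cosh=2.686361, sinh=2.493298; start (x,ẋ)=(0.860670, 0.615100) → end (x,ẋ)=(1.079710, 0.349849)
phase 6: p=1.2680, T=0.609, ωT=1.814576, cosh=3.150691, sinh=2.987784; start (x,ẋ)=(1.079710, 0.349849) → end (x,ẋ)=(1.025565, -0.573970)

1 0.5590 0.1155 0.5118
2 1.0050 0.3518 0.6994
3 1.3930 0.6192 0.8293
4 1.7600 0.8607 0.6151
5 2.3120 1.0797 0.3498
6 2.9210 1.0256 -0.5740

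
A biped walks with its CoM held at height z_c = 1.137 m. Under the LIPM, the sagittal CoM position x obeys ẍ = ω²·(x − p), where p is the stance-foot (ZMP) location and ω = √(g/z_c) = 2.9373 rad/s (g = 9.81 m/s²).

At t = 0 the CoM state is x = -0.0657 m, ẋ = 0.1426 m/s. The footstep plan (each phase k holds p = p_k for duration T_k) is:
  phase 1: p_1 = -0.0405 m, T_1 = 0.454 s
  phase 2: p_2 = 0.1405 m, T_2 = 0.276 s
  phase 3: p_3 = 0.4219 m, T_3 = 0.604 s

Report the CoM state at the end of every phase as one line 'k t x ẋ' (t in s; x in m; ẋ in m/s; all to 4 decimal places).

1 0.4540 -0.0059 0.1587
2 0.7300 -0.0080 -0.1744
3 1.3340 -1.0517 -4.1437

phase 1: p=-0.0405, T=0.454, ωT=1.333534, cosh=2.028987, sinh=1.765443; start (x,ẋ)=(-0.065700, 0.142600) → end (x,ẋ)=(-0.005922, 0.158656)
phase 2: p=0.1405, T=0.276, ωT=0.810695, cosh=1.347010, sinh=0.902461; start (x,ẋ)=(-0.005922, 0.158656) → end (x,ẋ)=(-0.007986, -0.174424)
phase 3: p=0.4219, T=0.604, ωT=1.774129, cosh=3.032388, sinh=2.862757; start (x,ẋ)=(-0.007986, -0.174424) → end (x,ẋ)=(-1.051679, -4.143736)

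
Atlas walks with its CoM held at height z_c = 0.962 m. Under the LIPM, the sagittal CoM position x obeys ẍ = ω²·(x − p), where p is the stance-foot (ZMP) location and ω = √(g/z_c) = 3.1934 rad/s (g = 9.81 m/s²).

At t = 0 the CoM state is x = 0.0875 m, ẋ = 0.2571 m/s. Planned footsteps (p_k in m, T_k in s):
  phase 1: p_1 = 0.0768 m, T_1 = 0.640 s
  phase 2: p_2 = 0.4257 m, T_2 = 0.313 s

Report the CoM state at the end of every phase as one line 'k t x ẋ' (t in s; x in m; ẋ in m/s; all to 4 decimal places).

1 0.6400 0.4243 1.1387
2 0.9530 0.8424 1.7514

phase 1: p=0.0768, T=0.640, ωT=2.043776, cosh=3.924621, sinh=3.795083; start (x,ẋ)=(0.087500, 0.257100) → end (x,ẋ)=(0.424335, 1.138696)
phase 2: p=0.4257, T=0.313, ωT=0.999534, cosh=1.542533, sinh=1.174483; start (x,ẋ)=(0.424335, 1.138696) → end (x,ẋ)=(0.842389, 1.751356)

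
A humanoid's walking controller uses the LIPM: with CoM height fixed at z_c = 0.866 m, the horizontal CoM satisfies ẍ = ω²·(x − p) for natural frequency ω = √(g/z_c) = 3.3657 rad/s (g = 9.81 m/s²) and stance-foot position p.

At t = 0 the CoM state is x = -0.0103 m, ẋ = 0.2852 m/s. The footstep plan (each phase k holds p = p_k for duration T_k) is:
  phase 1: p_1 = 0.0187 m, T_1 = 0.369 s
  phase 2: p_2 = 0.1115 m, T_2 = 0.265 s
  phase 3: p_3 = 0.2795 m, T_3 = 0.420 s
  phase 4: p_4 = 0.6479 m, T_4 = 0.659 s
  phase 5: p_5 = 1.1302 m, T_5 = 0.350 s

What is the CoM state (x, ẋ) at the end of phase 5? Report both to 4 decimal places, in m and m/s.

x = -0.5440, ẋ = -5.0875

phase 1: p=0.0187, T=0.369, ωT=1.241943, cosh=1.875579, sinh=1.586756; start (x,ẋ)=(-0.010300, 0.285200) → end (x,ẋ)=(0.098766, 0.380039)
phase 2: p=0.1115, T=0.265, ωT=0.891911, cosh=1.424829, sinh=1.014957; start (x,ẋ)=(0.098766, 0.380039) → end (x,ẋ)=(0.207960, 0.497989)
phase 3: p=0.2795, T=0.420, ωT=1.413594, cosh=2.176985, sinh=1.933718; start (x,ẋ)=(0.207960, 0.497989) → end (x,ẋ)=(0.409871, 0.618510)
phase 4: p=0.6479, T=0.659, ωT=2.217996, cosh=4.648864, sinh=4.540037; start (x,ẋ)=(0.409871, 0.618510) → end (x,ẋ)=(0.375652, -0.761809)
phase 5: p=1.1302, T=0.350, ωT=1.177995, cosh=1.777876, sinh=1.469980; start (x,ẋ)=(0.375652, -0.761809) → end (x,ẋ)=(-0.544014, -5.087535)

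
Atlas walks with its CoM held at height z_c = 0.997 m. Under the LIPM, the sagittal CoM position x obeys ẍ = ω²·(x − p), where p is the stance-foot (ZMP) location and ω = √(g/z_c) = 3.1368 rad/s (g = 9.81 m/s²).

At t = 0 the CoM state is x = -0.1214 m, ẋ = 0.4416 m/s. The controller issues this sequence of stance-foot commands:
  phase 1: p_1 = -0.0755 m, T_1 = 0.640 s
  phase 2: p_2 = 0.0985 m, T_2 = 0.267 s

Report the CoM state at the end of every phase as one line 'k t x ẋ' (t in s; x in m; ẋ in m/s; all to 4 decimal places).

phase 1: p=-0.0755, T=0.640, ωT=2.007552, cosh=3.789693, sinh=3.655376; start (x,ẋ)=(-0.121400, 0.441600) → end (x,ẋ)=(0.265158, 1.147231)
phase 2: p=0.0985, T=0.267, ωT=0.837526, cosh=1.371711, sinh=0.938931; start (x,ẋ)=(0.265158, 1.147231) → end (x,ẋ)=(0.670505, 2.064518)

1 0.6400 0.2652 1.1472
2 0.9070 0.6705 2.0645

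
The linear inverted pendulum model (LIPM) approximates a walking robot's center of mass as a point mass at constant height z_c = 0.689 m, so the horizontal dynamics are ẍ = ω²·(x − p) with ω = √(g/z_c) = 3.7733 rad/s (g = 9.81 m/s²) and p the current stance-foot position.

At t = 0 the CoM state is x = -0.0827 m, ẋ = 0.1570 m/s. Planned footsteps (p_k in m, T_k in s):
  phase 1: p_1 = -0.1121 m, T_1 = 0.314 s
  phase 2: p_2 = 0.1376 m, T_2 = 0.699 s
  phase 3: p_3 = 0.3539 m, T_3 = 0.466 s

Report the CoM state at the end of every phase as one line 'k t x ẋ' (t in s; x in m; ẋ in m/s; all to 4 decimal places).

phase 1: p=-0.1121, T=0.314, ωT=1.184816, cosh=1.787944, sinh=1.482142; start (x,ẋ)=(-0.082700, 0.157000) → end (x,ẋ)=(0.002135, 0.445129)
phase 2: p=0.1376, T=0.699, ωT=2.637537, cosh=7.025132, sinh=6.953595; start (x,ẋ)=(0.002135, 0.445129) → end (x,ẋ)=(0.006240, -0.427251)
phase 3: p=0.3539, T=0.466, ωT=1.758358, cosh=2.987614, sinh=2.815286; start (x,ẋ)=(0.006240, -0.427251) → end (x,ẋ)=(-1.003548, -4.969623)

1 0.3140 0.0021 0.4451
2 1.0130 0.0062 -0.4273
3 1.4790 -1.0035 -4.9696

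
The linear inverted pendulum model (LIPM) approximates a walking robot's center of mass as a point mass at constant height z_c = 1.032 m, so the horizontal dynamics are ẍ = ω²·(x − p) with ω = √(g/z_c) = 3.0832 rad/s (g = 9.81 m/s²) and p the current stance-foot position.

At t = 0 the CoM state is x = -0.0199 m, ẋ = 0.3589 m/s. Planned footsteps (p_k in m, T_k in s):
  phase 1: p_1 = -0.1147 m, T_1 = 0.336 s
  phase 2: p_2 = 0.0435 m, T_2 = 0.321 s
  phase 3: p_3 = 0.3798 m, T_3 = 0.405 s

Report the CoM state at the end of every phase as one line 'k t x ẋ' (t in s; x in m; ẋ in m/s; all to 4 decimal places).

1 0.3360 0.1790 0.9293
2 0.6570 0.6004 1.9073
3 1.0620 1.7854 4.6858

phase 1: p=-0.1147, T=0.336, ωT=1.035955, cosh=1.586342, sinh=1.231455; start (x,ẋ)=(-0.019900, 0.358900) → end (x,ẋ)=(0.179033, 0.929277)
phase 2: p=0.0435, T=0.321, ωT=0.989707, cosh=1.531066, sinh=1.159381; start (x,ẋ)=(0.179033, 0.929277) → end (x,ẋ)=(0.600447, 1.907260)
phase 3: p=0.3798, T=0.405, ωT=1.248696, cosh=1.886337, sinh=1.599458; start (x,ẋ)=(0.600447, 1.907260) → end (x,ẋ)=(1.785435, 4.685843)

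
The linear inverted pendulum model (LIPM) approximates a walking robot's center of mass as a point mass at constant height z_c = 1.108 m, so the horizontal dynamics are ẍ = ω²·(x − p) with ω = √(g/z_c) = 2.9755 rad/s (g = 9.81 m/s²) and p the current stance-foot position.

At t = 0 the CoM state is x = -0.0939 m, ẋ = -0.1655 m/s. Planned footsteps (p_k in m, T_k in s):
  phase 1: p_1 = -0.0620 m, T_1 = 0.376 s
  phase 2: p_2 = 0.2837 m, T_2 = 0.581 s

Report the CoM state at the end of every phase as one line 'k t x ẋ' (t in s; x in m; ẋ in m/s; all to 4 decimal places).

1 0.3760 -0.1921 -0.4101
2 0.9570 -1.4748 -5.0538

phase 1: p=-0.0620, T=0.376, ωT=1.118788, cosh=1.693909, sinh=1.367233; start (x,ẋ)=(-0.093900, -0.165500) → end (x,ẋ)=(-0.192082, -0.410118)
phase 2: p=0.2837, T=0.581, ωT=1.728765, cosh=2.905599, sinh=2.728096; start (x,ẋ)=(-0.192082, -0.410118) → end (x,ẋ)=(-1.474750, -5.053777)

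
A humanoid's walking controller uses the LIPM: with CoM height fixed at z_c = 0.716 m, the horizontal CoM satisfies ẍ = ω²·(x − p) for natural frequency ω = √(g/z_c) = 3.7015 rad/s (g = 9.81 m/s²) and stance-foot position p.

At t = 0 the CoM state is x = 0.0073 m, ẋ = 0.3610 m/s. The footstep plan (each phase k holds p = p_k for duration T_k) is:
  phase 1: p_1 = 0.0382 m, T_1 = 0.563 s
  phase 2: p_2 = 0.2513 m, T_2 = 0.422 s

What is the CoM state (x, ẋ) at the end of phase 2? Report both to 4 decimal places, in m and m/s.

x = 0.9958, ẋ = 2.9336

phase 1: p=0.0382, T=0.563, ωT=2.083944, cosh=4.080272, sinh=3.955833; start (x,ẋ)=(0.007300, 0.361000) → end (x,ẋ)=(0.297924, 1.020524)
phase 2: p=0.2513, T=0.422, ωT=1.562033, cosh=2.489108, sinh=2.279398; start (x,ẋ)=(0.297924, 1.020524) → end (x,ẋ)=(0.995796, 2.933572)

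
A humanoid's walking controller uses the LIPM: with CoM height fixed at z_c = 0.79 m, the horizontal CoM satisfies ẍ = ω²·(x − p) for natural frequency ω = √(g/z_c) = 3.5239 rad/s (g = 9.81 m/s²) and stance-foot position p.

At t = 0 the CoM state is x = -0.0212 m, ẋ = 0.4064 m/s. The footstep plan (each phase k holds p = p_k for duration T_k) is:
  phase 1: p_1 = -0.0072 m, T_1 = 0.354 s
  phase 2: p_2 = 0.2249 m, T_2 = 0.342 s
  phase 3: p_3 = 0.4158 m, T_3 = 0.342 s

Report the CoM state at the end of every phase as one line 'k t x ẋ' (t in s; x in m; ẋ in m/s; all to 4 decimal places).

1 0.3540 0.1506 0.6870
2 0.6960 0.3859 0.8517
3 1.0380 0.7286 1.3889

phase 1: p=-0.0072, T=0.354, ωT=1.247461, cosh=1.884362, sinh=1.597129; start (x,ẋ)=(-0.021200, 0.406400) → end (x,ẋ)=(0.150611, 0.687011)
phase 2: p=0.2249, T=0.342, ωT=1.205174, cosh=1.818489, sinh=1.518850; start (x,ẋ)=(0.150611, 0.687011) → end (x,ẋ)=(0.385917, 0.851705)
phase 3: p=0.4158, T=0.342, ωT=1.205174, cosh=1.818489, sinh=1.518850; start (x,ẋ)=(0.385917, 0.851705) → end (x,ẋ)=(0.728554, 1.388874)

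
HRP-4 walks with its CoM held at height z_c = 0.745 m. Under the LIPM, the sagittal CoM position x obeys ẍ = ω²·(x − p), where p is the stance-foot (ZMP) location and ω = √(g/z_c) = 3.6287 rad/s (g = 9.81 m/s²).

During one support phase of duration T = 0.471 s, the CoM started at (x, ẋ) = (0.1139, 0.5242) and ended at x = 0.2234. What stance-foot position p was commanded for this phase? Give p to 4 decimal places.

ωT = 3.6287·0.471 = 1.709118; cosh(ωT) = 2.852555, sinh(ωT) = 2.671530
x(T) = p + (x₀−p)·cosh(ωT) + (ẋ₀/ω)·sinh(ωT) ⇒ p·(1 − cosh) = x(T) − x₀·cosh − (ẋ₀/ω)·sinh
numerator   = 0.2234 − (0.1139)·2.852555 − (0.5242/3.6287)·2.671530 = -0.487434
denominator = 1 − 2.852555 = -1.852555
p = -0.487434 / -1.852555 = 0.2631

p = 0.2631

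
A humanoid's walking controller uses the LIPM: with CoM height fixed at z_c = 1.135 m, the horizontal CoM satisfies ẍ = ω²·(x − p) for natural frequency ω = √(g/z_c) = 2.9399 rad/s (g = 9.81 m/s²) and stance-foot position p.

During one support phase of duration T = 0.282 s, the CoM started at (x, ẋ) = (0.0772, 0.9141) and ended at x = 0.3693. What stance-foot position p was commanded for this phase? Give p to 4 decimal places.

ωT = 2.9399·0.282 = 0.829052; cosh(ωT) = 1.363804, sinh(ωT) = 0.927341
x(T) = p + (x₀−p)·cosh(ωT) + (ẋ₀/ω)·sinh(ωT) ⇒ p·(1 − cosh) = x(T) − x₀·cosh − (ẋ₀/ω)·sinh
numerator   = 0.3693 − (0.0772)·1.363804 − (0.9141/2.9399)·0.927341 = -0.024323
denominator = 1 − 1.363804 = -0.363804
p = -0.024323 / -0.363804 = 0.0669

p = 0.0669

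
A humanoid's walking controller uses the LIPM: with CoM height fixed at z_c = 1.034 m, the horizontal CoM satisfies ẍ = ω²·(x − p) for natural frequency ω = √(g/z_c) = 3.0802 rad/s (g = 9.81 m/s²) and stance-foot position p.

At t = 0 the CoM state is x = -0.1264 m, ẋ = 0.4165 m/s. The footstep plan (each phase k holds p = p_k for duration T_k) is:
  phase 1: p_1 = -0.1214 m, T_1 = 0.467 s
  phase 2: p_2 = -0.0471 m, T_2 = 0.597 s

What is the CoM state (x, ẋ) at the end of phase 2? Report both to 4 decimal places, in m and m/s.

x = 1.4364, ẋ = 4.6222

phase 1: p=-0.1214, T=0.467, ωT=1.438453, cosh=2.225734, sinh=1.988439; start (x,ẋ)=(-0.126400, 0.416500) → end (x,ẋ)=(0.136345, 0.896394)
phase 2: p=-0.0471, T=0.597, ωT=1.838879, cosh=3.224241, sinh=3.065245; start (x,ẋ)=(0.136345, 0.896394) → end (x,ẋ)=(1.436413, 4.622200)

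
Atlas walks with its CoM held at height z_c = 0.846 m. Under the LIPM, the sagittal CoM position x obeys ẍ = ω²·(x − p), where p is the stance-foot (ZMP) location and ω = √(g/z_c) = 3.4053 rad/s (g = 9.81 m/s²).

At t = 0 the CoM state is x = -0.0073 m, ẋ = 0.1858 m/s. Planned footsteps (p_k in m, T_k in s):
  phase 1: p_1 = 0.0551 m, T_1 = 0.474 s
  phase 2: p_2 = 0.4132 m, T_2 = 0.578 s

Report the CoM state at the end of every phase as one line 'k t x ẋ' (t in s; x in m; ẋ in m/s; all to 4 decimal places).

1 0.4740 0.0238 -0.0274
2 1.0520 -1.0360 -4.7537

phase 1: p=0.0551, T=0.474, ωT=1.614112, cosh=2.611247, sinh=2.412179; start (x,ẋ)=(-0.007300, 0.185800) → end (x,ẋ)=(0.023772, -0.027396)
phase 2: p=0.4132, T=0.578, ωT=1.968263, cosh=3.648967, sinh=3.509268; start (x,ẋ)=(0.023772, -0.027396) → end (x,ẋ)=(-1.036044, -4.753680)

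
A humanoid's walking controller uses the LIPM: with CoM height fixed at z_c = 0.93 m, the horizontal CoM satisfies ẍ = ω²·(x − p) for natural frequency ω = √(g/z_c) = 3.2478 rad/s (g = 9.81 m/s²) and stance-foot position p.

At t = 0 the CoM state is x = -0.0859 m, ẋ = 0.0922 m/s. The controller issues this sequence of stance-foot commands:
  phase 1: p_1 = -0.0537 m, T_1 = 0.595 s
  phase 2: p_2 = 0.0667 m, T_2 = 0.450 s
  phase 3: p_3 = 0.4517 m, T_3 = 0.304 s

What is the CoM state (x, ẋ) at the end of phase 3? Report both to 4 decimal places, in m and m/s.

phase 1: p=-0.0537, T=0.595, ωT=1.932441, cosh=3.525571, sinh=3.380777; start (x,ẋ)=(-0.085900, 0.092200) → end (x,ẋ)=(-0.071248, -0.028501)
phase 2: p=0.0667, T=0.450, ωT=1.461510, cosh=2.272176, sinh=2.040290; start (x,ẋ)=(-0.071248, -0.028501) → end (x,ẋ)=(-0.264648, -0.978868)
phase 3: p=0.4517, T=0.304, ωT=0.987331, cosh=1.528316, sinh=1.155746; start (x,ẋ)=(-0.264648, -0.978868) → end (x,ẋ)=(-0.991441, -4.184925)

x = -0.9914, ẋ = -4.1849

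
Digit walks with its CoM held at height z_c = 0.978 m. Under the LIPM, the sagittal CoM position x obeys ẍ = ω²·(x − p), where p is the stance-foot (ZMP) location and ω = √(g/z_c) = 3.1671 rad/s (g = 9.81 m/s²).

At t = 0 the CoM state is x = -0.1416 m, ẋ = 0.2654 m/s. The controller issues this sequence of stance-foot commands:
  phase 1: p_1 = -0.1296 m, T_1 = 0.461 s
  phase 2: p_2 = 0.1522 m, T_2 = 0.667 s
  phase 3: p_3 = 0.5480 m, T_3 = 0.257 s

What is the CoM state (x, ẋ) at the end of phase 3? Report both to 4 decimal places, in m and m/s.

phase 1: p=-0.1296, T=0.461, ωT=1.460033, cosh=2.269165, sinh=2.036937; start (x,ẋ)=(-0.141600, 0.265400) → end (x,ẋ)=(0.013863, 0.524822)
phase 2: p=0.1522, T=0.667, ωT=2.112456, cosh=4.194731, sinh=4.073790; start (x,ẋ)=(0.013863, 0.524822) → end (x,ẋ)=(0.246986, 0.416655)
phase 3: p=0.5480, T=0.257, ωT=0.813945, cosh=1.349950, sinh=0.906843; start (x,ẋ)=(0.246986, 0.416655) → end (x,ẋ)=(0.260948, -0.302068)

x = 0.2609, ẋ = -0.3021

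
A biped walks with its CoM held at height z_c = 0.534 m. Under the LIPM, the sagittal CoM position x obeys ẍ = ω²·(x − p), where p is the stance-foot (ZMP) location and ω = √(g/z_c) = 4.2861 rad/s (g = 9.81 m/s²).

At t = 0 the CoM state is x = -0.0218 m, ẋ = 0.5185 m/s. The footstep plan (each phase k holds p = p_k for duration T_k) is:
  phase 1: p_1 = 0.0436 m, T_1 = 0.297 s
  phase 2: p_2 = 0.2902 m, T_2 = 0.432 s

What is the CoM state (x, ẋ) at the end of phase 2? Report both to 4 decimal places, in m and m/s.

x = 0.1135, ẋ = -0.5565

phase 1: p=0.0436, T=0.297, ωT=1.272972, cosh=1.925724, sinh=1.645726; start (x,ẋ)=(-0.021800, 0.518500) → end (x,ẋ)=(0.116745, 0.537173)
phase 2: p=0.2902, T=0.432, ωT=1.851595, cosh=3.263480, sinh=3.106493; start (x,ẋ)=(0.116745, 0.537173) → end (x,ẋ)=(0.113468, -0.556453)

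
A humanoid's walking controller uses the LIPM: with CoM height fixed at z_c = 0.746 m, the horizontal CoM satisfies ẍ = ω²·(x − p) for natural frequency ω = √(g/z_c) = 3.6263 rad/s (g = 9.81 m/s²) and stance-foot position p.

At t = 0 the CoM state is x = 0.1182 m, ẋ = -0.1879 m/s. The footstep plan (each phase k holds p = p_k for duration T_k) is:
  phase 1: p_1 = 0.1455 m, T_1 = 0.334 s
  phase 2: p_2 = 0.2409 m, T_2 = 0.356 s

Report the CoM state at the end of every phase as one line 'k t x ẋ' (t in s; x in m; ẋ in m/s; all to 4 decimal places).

phase 1: p=0.1455, T=0.334, ωT=1.211184, cosh=1.827651, sinh=1.529807; start (x,ẋ)=(0.118200, -0.187900) → end (x,ẋ)=(0.016337, -0.494863)
phase 2: p=0.2409, T=0.356, ωT=1.290963, cosh=1.955646, sinh=1.680640; start (x,ẋ)=(0.016337, -0.494863) → end (x,ẋ)=(-0.427615, -2.336379)

1 0.3340 0.0163 -0.4949
2 0.6900 -0.4276 -2.3364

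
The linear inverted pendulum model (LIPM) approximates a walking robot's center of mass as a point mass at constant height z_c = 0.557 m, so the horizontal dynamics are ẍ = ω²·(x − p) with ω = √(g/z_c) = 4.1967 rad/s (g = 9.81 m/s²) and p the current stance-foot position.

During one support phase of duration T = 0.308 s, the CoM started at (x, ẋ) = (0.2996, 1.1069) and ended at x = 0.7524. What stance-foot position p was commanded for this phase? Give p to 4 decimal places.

p = 0.2905

ωT = 4.1967·0.308 = 1.292584; cosh(ωT) = 1.958372, sinh(ωT) = 1.683812
x(T) = p + (x₀−p)·cosh(ωT) + (ẋ₀/ω)·sinh(ωT) ⇒ p·(1 − cosh) = x(T) − x₀·cosh − (ẋ₀/ω)·sinh
numerator   = 0.7524 − (0.2996)·1.958372 − (1.1069/4.1967)·1.683812 = -0.278442
denominator = 1 − 1.958372 = -0.958372
p = -0.278442 / -0.958372 = 0.2905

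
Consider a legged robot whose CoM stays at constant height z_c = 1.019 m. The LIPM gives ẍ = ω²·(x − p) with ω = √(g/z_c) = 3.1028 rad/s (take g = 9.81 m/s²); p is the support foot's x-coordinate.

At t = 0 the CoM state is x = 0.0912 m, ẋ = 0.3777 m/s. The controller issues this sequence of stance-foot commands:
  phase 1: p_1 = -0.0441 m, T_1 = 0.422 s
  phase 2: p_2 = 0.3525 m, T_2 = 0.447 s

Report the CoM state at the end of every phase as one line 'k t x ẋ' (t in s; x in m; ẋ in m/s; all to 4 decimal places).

1 0.4220 0.4337 1.4713
2 0.8690 1.4150 3.6012

phase 1: p=-0.0441, T=0.422, ωT=1.309382, cosh=1.986935, sinh=1.716948; start (x,ẋ)=(0.091200, 0.377700) → end (x,ẋ)=(0.433734, 1.471255)
phase 2: p=0.3525, T=0.447, ωT=1.386952, cosh=2.126233, sinh=1.876397; start (x,ẋ)=(0.433734, 1.471255) → end (x,ẋ)=(1.414954, 3.601183)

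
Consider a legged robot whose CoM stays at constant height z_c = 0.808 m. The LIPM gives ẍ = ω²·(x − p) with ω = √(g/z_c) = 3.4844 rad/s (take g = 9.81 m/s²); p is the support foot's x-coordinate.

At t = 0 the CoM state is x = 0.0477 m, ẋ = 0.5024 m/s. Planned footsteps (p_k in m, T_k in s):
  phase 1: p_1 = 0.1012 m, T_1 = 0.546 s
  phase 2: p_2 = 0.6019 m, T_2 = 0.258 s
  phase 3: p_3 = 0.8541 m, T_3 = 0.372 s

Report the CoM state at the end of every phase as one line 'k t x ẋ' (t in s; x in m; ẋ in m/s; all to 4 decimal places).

1 0.5460 0.3904 1.1103
2 0.8040 0.6256 0.8345
3 1.1760 0.8102 0.2931

phase 1: p=0.1012, T=0.546, ωT=1.902482, cosh=3.425855, sinh=3.276657; start (x,ẋ)=(0.047700, 0.502400) → end (x,ẋ)=(0.390363, 1.110330)
phase 2: p=0.6019, T=0.258, ωT=0.898975, cosh=1.432035, sinh=1.025049; start (x,ẋ)=(0.390363, 1.110330) → end (x,ẋ)=(0.625611, 0.834490)
phase 3: p=0.8541, T=0.372, ωT=1.296197, cosh=1.964469, sinh=1.690899; start (x,ẋ)=(0.625611, 0.834490) → end (x,ẋ)=(0.810200, 0.293129)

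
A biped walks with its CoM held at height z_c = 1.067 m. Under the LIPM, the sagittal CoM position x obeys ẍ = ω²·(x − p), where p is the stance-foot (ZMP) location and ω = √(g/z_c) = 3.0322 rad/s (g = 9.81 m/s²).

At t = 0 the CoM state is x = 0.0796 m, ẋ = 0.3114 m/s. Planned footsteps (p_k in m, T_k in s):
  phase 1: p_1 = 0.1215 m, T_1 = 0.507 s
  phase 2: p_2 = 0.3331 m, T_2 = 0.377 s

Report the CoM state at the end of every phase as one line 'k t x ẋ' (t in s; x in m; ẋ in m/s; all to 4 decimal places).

1 0.5070 0.2474 0.4759
2 0.8840 0.4061 0.4561

phase 1: p=0.1215, T=0.507, ωT=1.537325, cosh=2.433543, sinh=2.218588; start (x,ẋ)=(0.079600, 0.311400) → end (x,ẋ)=(0.247378, 0.475936)
phase 2: p=0.3331, T=0.377, ωT=1.143139, cosh=1.727708, sinh=1.408892; start (x,ẋ)=(0.247378, 0.475936) → end (x,ẋ)=(0.406138, 0.456072)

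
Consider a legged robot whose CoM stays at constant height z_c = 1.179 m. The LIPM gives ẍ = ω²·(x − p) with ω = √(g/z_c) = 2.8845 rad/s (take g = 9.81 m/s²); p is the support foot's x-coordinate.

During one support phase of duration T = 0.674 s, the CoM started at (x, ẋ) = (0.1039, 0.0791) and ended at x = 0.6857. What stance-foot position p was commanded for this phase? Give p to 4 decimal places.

p = -0.0863

ωT = 2.8845·0.674 = 1.944153; cosh(ωT) = 3.565410, sinh(ωT) = 3.422301
x(T) = p + (x₀−p)·cosh(ωT) + (ẋ₀/ω)·sinh(ωT) ⇒ p·(1 − cosh) = x(T) − x₀·cosh − (ẋ₀/ω)·sinh
numerator   = 0.6857 − (0.1039)·3.565410 − (0.0791/2.8845)·3.422301 = 0.221406
denominator = 1 − 3.565410 = -2.565410
p = 0.221406 / -2.565410 = -0.0863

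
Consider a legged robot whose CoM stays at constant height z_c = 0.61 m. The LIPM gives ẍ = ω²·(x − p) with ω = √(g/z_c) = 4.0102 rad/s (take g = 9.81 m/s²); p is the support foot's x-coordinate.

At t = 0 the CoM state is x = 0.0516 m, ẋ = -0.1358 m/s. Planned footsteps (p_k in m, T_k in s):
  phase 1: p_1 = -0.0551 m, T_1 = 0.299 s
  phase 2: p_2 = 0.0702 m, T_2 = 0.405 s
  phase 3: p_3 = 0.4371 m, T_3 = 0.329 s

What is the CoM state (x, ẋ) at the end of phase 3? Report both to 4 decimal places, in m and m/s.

phase 1: p=-0.0551, T=0.299, ωT=1.199050, cosh=1.809222, sinh=1.507742; start (x,ẋ)=(0.051600, -0.135800) → end (x,ẋ)=(0.086886, 0.399453)
phase 2: p=0.0702, T=0.405, ωT=1.624131, cosh=2.635545, sinh=2.438462; start (x,ẋ)=(0.086886, 0.399453) → end (x,ẋ)=(0.357071, 1.215947)
phase 3: p=0.4371, T=0.329, ωT=1.319356, cosh=2.004159, sinh=1.736852; start (x,ẋ)=(0.357071, 1.215947) → end (x,ẋ)=(0.803346, 1.879539)

x = 0.8033, ẋ = 1.8795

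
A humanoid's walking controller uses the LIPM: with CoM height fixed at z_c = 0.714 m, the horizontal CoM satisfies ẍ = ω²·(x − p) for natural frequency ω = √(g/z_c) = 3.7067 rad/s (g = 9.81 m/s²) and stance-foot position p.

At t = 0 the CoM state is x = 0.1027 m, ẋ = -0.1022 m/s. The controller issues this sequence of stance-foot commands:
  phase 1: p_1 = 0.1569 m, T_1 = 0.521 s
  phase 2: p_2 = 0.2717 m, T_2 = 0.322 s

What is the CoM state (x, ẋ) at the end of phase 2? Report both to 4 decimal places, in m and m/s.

phase 1: p=0.1569, T=0.521, ωT=1.931191, cosh=3.521347, sinh=3.376371; start (x,ẋ)=(0.102700, -0.102200) → end (x,ẋ)=(-0.127049, -1.038205)
phase 2: p=0.2717, T=0.322, ωT=1.193557, cosh=1.800968, sinh=1.497827; start (x,ẋ)=(-0.127049, -1.038205) → end (x,ẋ)=(-0.865959, -4.083629)

x = -0.8660, ẋ = -4.0836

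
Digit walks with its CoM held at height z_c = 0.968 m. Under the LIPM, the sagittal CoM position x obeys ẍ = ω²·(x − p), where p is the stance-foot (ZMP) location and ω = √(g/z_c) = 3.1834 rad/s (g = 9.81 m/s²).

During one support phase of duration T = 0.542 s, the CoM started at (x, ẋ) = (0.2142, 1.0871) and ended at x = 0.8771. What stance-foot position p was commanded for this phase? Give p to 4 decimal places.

ωT = 3.1834·0.542 = 1.725403; cosh(ωT) = 2.896442, sinh(ωT) = 2.718340
x(T) = p + (x₀−p)·cosh(ωT) + (ẋ₀/ω)·sinh(ωT) ⇒ p·(1 − cosh) = x(T) − x₀·cosh − (ẋ₀/ω)·sinh
numerator   = 0.8771 − (0.2142)·2.896442 − (1.0871/3.1834)·2.718340 = -0.671605
denominator = 1 − 2.896442 = -1.896442
p = -0.671605 / -1.896442 = 0.3541

p = 0.3541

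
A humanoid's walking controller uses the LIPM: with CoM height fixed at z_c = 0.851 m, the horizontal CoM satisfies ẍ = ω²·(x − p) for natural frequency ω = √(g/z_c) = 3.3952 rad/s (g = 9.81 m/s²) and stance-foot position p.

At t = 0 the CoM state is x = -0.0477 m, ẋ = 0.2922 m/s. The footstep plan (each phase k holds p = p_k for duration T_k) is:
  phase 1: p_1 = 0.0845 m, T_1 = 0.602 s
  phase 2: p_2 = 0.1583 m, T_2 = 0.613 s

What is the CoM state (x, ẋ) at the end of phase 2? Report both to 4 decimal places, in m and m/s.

phase 1: p=0.0845, T=0.602, ωT=2.043910, cosh=3.925131, sinh=3.795610; start (x,ẋ)=(-0.047700, 0.292200) → end (x,ẋ)=(-0.107742, -0.556719)
phase 2: p=0.1583, T=0.613, ωT=2.081258, cosh=4.069657, sinh=3.944884; start (x,ẋ)=(-0.107742, -0.556719) → end (x,ẋ)=(-1.571252, -5.828934)

x = -1.5713, ẋ = -5.8289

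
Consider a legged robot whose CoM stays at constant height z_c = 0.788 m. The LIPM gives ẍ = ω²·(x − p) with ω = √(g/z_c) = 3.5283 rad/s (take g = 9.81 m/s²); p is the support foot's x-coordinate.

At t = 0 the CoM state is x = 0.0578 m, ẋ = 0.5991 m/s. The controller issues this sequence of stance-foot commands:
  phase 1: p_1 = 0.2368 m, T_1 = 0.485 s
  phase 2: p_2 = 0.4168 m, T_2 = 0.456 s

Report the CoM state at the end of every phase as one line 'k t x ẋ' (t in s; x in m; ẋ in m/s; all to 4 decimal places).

phase 1: p=0.2368, T=0.485, ωT=1.711226, cosh=2.858193, sinh=2.677549; start (x,ẋ)=(0.057800, 0.599100) → end (x,ẋ)=(0.179827, 0.021295)
phase 2: p=0.4168, T=0.456, ωT=1.608905, cosh=2.598721, sinh=2.398614; start (x,ẋ)=(0.179827, 0.021295) → end (x,ẋ)=(-0.184549, -1.950167)

1 0.4850 0.1798 0.0213
2 0.9410 -0.1845 -1.9502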